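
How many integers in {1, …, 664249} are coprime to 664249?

Factor: 664249 = 53 · 83 · 151.
φ(664249) = (53−1) · (83−1) · (151−1) = 52 · 82 · 150 = 639600.

639600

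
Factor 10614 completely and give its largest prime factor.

61

10614 = 2 · 5307
5307 = 3 · 1769
1769 = 29 · 61
61 is prime.
So 10614 = 2 · 3 · 29 · 61; the largest prime factor is 61.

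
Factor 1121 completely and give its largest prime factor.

1121 = 19 · 59
59 is prime.
So 1121 = 19 · 59; the largest prime factor is 59.

59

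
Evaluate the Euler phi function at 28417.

Factor: 28417 = 157 · 181.
φ(28417) = (157−1) · (181−1) = 156 · 180 = 28080.

28080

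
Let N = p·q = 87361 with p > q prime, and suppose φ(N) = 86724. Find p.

φ(n) = (p−1)(q−1) = n − (p+q) + 1, so p + q = 87361 − 86724 + 1 = 638.
p and q are the roots of t² − 638t + 87361 = 0.
Discriminant: 638² − 4·87361 = 407044 − 349444 = 57600; √57600 = 240.
q = (638 − 240)/2 = 199, p = (638 + 240)/2 = 439.
Check: 199 · 439 = 87361.

439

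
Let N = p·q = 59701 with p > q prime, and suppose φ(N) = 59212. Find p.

263

φ(n) = (p−1)(q−1) = n − (p+q) + 1, so p + q = 59701 − 59212 + 1 = 490.
p and q are the roots of t² − 490t + 59701 = 0.
Discriminant: 490² − 4·59701 = 240100 − 238804 = 1296; √1296 = 36.
q = (490 − 36)/2 = 227, p = (490 + 36)/2 = 263.
Check: 227 · 263 = 59701.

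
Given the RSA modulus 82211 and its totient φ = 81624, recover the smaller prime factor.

229

φ(n) = (p−1)(q−1) = n − (p+q) + 1, so p + q = 82211 − 81624 + 1 = 588.
p and q are the roots of t² − 588t + 82211 = 0.
Discriminant: 588² − 4·82211 = 345744 − 328844 = 16900; √16900 = 130.
q = (588 − 130)/2 = 229, p = (588 + 130)/2 = 359.
Check: 229 · 359 = 82211.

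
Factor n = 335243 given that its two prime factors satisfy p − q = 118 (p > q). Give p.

Since p = q + 118, we have 335243 = q(q + 118), so q² + 118q − 335243 = 0.
Discriminant: 118² + 4·335243 = 13924 + 1340972 = 1354896; √1354896 = 1164.
q = (−118 + 1164)/2 = 523, and p = q + 118 = 641.
Check: 523 · 641 = 335243.

641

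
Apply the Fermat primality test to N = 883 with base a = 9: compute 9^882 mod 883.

1

9^1 ≡ 9 (mod 883)
9^2 ≡ 9^2 = 81 ≡ 81 (mod 883)
9^4 ≡ 81^2 = 6561 ≡ 380 (mod 883)
9^8 ≡ 380^2 = 144400 ≡ 471 (mod 883)
9^16 ≡ 471^2 = 221841 ≡ 208 (mod 883)
9^32 ≡ 208^2 = 43264 ≡ 880 (mod 883)
9^64 ≡ 880^2 = 774400 ≡ 9 (mod 883)
9^128 ≡ 9^2 = 81 ≡ 81 (mod 883)
9^256 ≡ 81^2 = 6561 ≡ 380 (mod 883)
9^512 ≡ 380^2 = 144400 ≡ 471 (mod 883)
882 = 512 + 256 + 64 + 32 + 16 + 2 in binary powers of 2.
So 9^882 ≡ 471 · 380 · 9 · 880 · 208 · 81 ≡ 1 (mod 883).
Since the result is 1, base 9 gives no evidence that 883 is composite.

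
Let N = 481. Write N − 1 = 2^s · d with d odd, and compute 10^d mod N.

38

481 − 1 = 480 = 2^5 · 15, so d = 15.
10^1 ≡ 10 (mod 481)
10^2 ≡ 10^2 = 100 ≡ 100 (mod 481)
10^4 ≡ 100^2 = 10000 ≡ 380 (mod 481)
10^8 ≡ 380^2 = 144400 ≡ 100 (mod 481)
15 = 8 + 4 + 2 + 1 in binary powers of 2.
So 10^15 ≡ 100 · 380 · 100 · 10 ≡ 38 (mod 481).
Squaring chain: 38 → 1 → 1 → 1 → 1; never reaches −1, so base 10 is a Miller–Rabin witness that 481 is composite.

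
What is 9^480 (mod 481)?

9^1 ≡ 9 (mod 481)
9^2 ≡ 9^2 = 81 ≡ 81 (mod 481)
9^4 ≡ 81^2 = 6561 ≡ 308 (mod 481)
9^8 ≡ 308^2 = 94864 ≡ 107 (mod 481)
9^16 ≡ 107^2 = 11449 ≡ 386 (mod 481)
9^32 ≡ 386^2 = 148996 ≡ 367 (mod 481)
9^64 ≡ 367^2 = 134689 ≡ 9 (mod 481)
9^128 ≡ 9^2 = 81 ≡ 81 (mod 481)
9^256 ≡ 81^2 = 6561 ≡ 308 (mod 481)
480 = 256 + 128 + 64 + 32 in binary powers of 2.
So 9^480 ≡ 308 · 81 · 9 · 367 ≡ 248 (mod 481).
Since 248 ≠ 1, base 9 is a Fermat witness: 481 is composite.

248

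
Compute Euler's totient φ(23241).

Factor: 23241 = 3 · 61 · 127.
φ(23241) = (3−1) · (61−1) · (127−1) = 2 · 60 · 126 = 15120.

15120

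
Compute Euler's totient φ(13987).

13720

Factor: 13987 = 71 · 197.
φ(13987) = (71−1) · (197−1) = 70 · 196 = 13720.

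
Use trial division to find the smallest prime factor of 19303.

97

19303 is odd.
Digit sum 16, not divisible by 3.
Ends in 3: not divisible by 5.
7: 19303 = 7·2757 + 4
11: 19303 = 11·1754 + 9
13: 19303 = 13·1484 + 11
17: 19303 = 17·1135 + 8
19: 19303 = 19·1015 + 18
23: 19303 = 23·839 + 6
29: 19303 = 29·665 + 18
31: 19303 = 31·622 + 21
37: 19303 = 37·521 + 26
41: 19303 = 41·470 + 33
43: 19303 = 43·448 + 39
47: 19303 = 47·410 + 33
53: 19303 = 53·364 + 11
59: 19303 = 59·327 + 10
61: 19303 = 61·316 + 27
67: 19303 = 67·288 + 7
71: 19303 = 71·271 + 62
73: 19303 = 73·264 + 31
79: 19303 = 79·244 + 27
83: 19303 = 83·232 + 47
89: 19303 = 89·216 + 79
97: 19303 = 97·199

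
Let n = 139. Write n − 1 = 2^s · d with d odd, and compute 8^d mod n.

138

139 − 1 = 138 = 2^1 · 69, so d = 69.
8^1 ≡ 8 (mod 139)
8^2 ≡ 8^2 = 64 ≡ 64 (mod 139)
8^4 ≡ 64^2 = 4096 ≡ 65 (mod 139)
8^8 ≡ 65^2 = 4225 ≡ 55 (mod 139)
8^16 ≡ 55^2 = 3025 ≡ 106 (mod 139)
8^32 ≡ 106^2 = 11236 ≡ 116 (mod 139)
8^64 ≡ 116^2 = 13456 ≡ 112 (mod 139)
69 = 64 + 4 + 1 in binary powers of 2.
So 8^69 ≡ 112 · 65 · 8 ≡ 138 (mod 139).
Since 8^d ≡ 138 (mod 139), base 8 does not prove 139 composite.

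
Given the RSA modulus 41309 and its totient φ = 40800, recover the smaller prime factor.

φ(n) = (p−1)(q−1) = n − (p+q) + 1, so p + q = 41309 − 40800 + 1 = 510.
p and q are the roots of t² − 510t + 41309 = 0.
Discriminant: 510² − 4·41309 = 260100 − 165236 = 94864; √94864 = 308.
q = (510 − 308)/2 = 101, p = (510 + 308)/2 = 409.
Check: 101 · 409 = 41309.

101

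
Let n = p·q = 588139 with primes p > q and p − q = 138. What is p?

Since p = q + 138, we have 588139 = q(q + 138), so q² + 138q − 588139 = 0.
Discriminant: 138² + 4·588139 = 19044 + 2352556 = 2371600; √2371600 = 1540.
q = (−138 + 1540)/2 = 701, and p = q + 138 = 839.
Check: 701 · 839 = 588139.

839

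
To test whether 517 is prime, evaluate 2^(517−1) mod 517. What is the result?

2^1 ≡ 2 (mod 517)
2^2 ≡ 2^2 = 4 ≡ 4 (mod 517)
2^4 ≡ 4^2 = 16 ≡ 16 (mod 517)
2^8 ≡ 16^2 = 256 ≡ 256 (mod 517)
2^16 ≡ 256^2 = 65536 ≡ 394 (mod 517)
2^32 ≡ 394^2 = 155236 ≡ 136 (mod 517)
2^64 ≡ 136^2 = 18496 ≡ 401 (mod 517)
2^128 ≡ 401^2 = 160801 ≡ 14 (mod 517)
2^256 ≡ 14^2 = 196 ≡ 196 (mod 517)
2^512 ≡ 196^2 = 38416 ≡ 158 (mod 517)
516 = 512 + 4 in binary powers of 2.
So 2^516 ≡ 158 · 16 ≡ 460 (mod 517).
Since 460 ≠ 1, base 2 is a Fermat witness: 517 is composite.

460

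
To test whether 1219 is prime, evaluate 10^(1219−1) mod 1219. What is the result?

876

10^1 ≡ 10 (mod 1219)
10^2 ≡ 10^2 = 100 ≡ 100 (mod 1219)
10^4 ≡ 100^2 = 10000 ≡ 248 (mod 1219)
10^8 ≡ 248^2 = 61504 ≡ 554 (mod 1219)
10^16 ≡ 554^2 = 306916 ≡ 947 (mod 1219)
10^32 ≡ 947^2 = 896809 ≡ 844 (mod 1219)
10^64 ≡ 844^2 = 712336 ≡ 440 (mod 1219)
10^128 ≡ 440^2 = 193600 ≡ 998 (mod 1219)
10^256 ≡ 998^2 = 996004 ≡ 81 (mod 1219)
10^512 ≡ 81^2 = 6561 ≡ 466 (mod 1219)
10^1024 ≡ 466^2 = 217156 ≡ 174 (mod 1219)
1218 = 1024 + 128 + 64 + 2 in binary powers of 2.
So 10^1218 ≡ 174 · 998 · 440 · 100 ≡ 876 (mod 1219).
Since 876 ≠ 1, base 10 is a Fermat witness: 1219 is composite.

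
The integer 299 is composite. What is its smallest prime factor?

13

299 is odd.
Digit sum 20, not divisible by 3.
Ends in 9: not divisible by 5.
7: 299 = 7·42 + 5
11: 299 = 11·27 + 2
13: 299 = 13·23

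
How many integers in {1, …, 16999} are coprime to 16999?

16720

Factor: 16999 = 89 · 191.
φ(16999) = (89−1) · (191−1) = 88 · 190 = 16720.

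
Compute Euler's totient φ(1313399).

1273216

Factor: 1313399 = 59 · 113 · 197.
φ(1313399) = (59−1) · (113−1) · (197−1) = 58 · 112 · 196 = 1273216.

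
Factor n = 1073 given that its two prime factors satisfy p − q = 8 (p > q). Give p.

37

Since p = q + 8, we have 1073 = q(q + 8), so q² + 8q − 1073 = 0.
Discriminant: 8² + 4·1073 = 64 + 4292 = 4356; √4356 = 66.
q = (−8 + 66)/2 = 29, and p = q + 8 = 37.
Check: 29 · 37 = 1073.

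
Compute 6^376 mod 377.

373

6^1 ≡ 6 (mod 377)
6^2 ≡ 6^2 = 36 ≡ 36 (mod 377)
6^4 ≡ 36^2 = 1296 ≡ 165 (mod 377)
6^8 ≡ 165^2 = 27225 ≡ 81 (mod 377)
6^16 ≡ 81^2 = 6561 ≡ 152 (mod 377)
6^32 ≡ 152^2 = 23104 ≡ 107 (mod 377)
6^64 ≡ 107^2 = 11449 ≡ 139 (mod 377)
6^128 ≡ 139^2 = 19321 ≡ 94 (mod 377)
6^256 ≡ 94^2 = 8836 ≡ 165 (mod 377)
376 = 256 + 64 + 32 + 16 + 8 in binary powers of 2.
So 6^376 ≡ 165 · 139 · 107 · 152 · 81 ≡ 373 (mod 377).
Since 373 ≠ 1, base 6 is a Fermat witness: 377 is composite.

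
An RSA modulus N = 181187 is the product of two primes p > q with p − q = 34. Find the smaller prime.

409

Since p = q + 34, we have 181187 = q(q + 34), so q² + 34q − 181187 = 0.
Discriminant: 34² + 4·181187 = 1156 + 724748 = 725904; √725904 = 852.
q = (−34 + 852)/2 = 409, and p = q + 34 = 443.
Check: 409 · 443 = 181187.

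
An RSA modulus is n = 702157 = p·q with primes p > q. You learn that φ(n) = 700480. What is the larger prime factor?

881

φ(n) = (p−1)(q−1) = n − (p+q) + 1, so p + q = 702157 − 700480 + 1 = 1678.
p and q are the roots of t² − 1678t + 702157 = 0.
Discriminant: 1678² − 4·702157 = 2815684 − 2808628 = 7056; √7056 = 84.
q = (1678 − 84)/2 = 797, p = (1678 + 84)/2 = 881.
Check: 797 · 881 = 702157.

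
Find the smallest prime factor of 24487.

24487 is odd.
Digit sum 25, not divisible by 3.
Ends in 7: not divisible by 5.
7: 24487 = 7·3498 + 1
11: 24487 = 11·2226 + 1
13: 24487 = 13·1883 + 8
17: 24487 = 17·1440 + 7
19: 24487 = 19·1288 + 15
23: 24487 = 23·1064 + 15
29: 24487 = 29·844 + 11
31: 24487 = 31·789 + 28
37: 24487 = 37·661 + 30
41: 24487 = 41·597 + 10
43: 24487 = 43·569 + 20
47: 24487 = 47·521

47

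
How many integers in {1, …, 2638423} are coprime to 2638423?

2580000

Factor: 2638423 = 101 · 151 · 173.
φ(2638423) = (101−1) · (151−1) · (173−1) = 100 · 150 · 172 = 2580000.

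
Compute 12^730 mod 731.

196

12^1 ≡ 12 (mod 731)
12^2 ≡ 12^2 = 144 ≡ 144 (mod 731)
12^4 ≡ 144^2 = 20736 ≡ 268 (mod 731)
12^8 ≡ 268^2 = 71824 ≡ 186 (mod 731)
12^16 ≡ 186^2 = 34596 ≡ 239 (mod 731)
12^32 ≡ 239^2 = 57121 ≡ 103 (mod 731)
12^64 ≡ 103^2 = 10609 ≡ 375 (mod 731)
12^128 ≡ 375^2 = 140625 ≡ 273 (mod 731)
12^256 ≡ 273^2 = 74529 ≡ 698 (mod 731)
12^512 ≡ 698^2 = 487204 ≡ 358 (mod 731)
730 = 512 + 128 + 64 + 16 + 8 + 2 in binary powers of 2.
So 12^730 ≡ 358 · 273 · 375 · 239 · 186 · 144 ≡ 196 (mod 731).
Since 196 ≠ 1, base 12 is a Fermat witness: 731 is composite.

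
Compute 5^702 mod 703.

5^1 ≡ 5 (mod 703)
5^2 ≡ 5^2 = 25 ≡ 25 (mod 703)
5^4 ≡ 25^2 = 625 ≡ 625 (mod 703)
5^8 ≡ 625^2 = 390625 ≡ 460 (mod 703)
5^16 ≡ 460^2 = 211600 ≡ 700 (mod 703)
5^32 ≡ 700^2 = 490000 ≡ 9 (mod 703)
5^64 ≡ 9^2 = 81 ≡ 81 (mod 703)
5^128 ≡ 81^2 = 6561 ≡ 234 (mod 703)
5^256 ≡ 234^2 = 54756 ≡ 625 (mod 703)
5^512 ≡ 625^2 = 390625 ≡ 460 (mod 703)
702 = 512 + 128 + 32 + 16 + 8 + 4 + 2 in binary powers of 2.
So 5^702 ≡ 460 · 234 · 9 · 700 · 460 · 625 · 25 ≡ 628 (mod 703).
Since 628 ≠ 1, base 5 is a Fermat witness: 703 is composite.

628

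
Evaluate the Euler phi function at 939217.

Factor: 939217 = 61 · 89 · 173.
φ(939217) = (61−1) · (89−1) · (173−1) = 60 · 88 · 172 = 908160.

908160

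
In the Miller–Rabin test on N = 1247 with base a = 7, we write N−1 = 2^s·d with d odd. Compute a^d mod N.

1247 − 1 = 1246 = 2^1 · 623, so d = 623.
7^1 ≡ 7 (mod 1247)
7^2 ≡ 7^2 = 49 ≡ 49 (mod 1247)
7^4 ≡ 49^2 = 2401 ≡ 1154 (mod 1247)
7^8 ≡ 1154^2 = 1331716 ≡ 1167 (mod 1247)
7^16 ≡ 1167^2 = 1361889 ≡ 165 (mod 1247)
7^32 ≡ 165^2 = 27225 ≡ 1038 (mod 1247)
7^64 ≡ 1038^2 = 1077444 ≡ 36 (mod 1247)
7^128 ≡ 36^2 = 1296 ≡ 49 (mod 1247)
7^256 ≡ 49^2 = 2401 ≡ 1154 (mod 1247)
7^512 ≡ 1154^2 = 1331716 ≡ 1167 (mod 1247)
623 = 512 + 64 + 32 + 8 + 4 + 2 + 1 in binary powers of 2.
So 7^623 ≡ 1167 · 36 · 1038 · 1167 · 1154 · 49 · 7 ≡ 639 (mod 1247).
Squaring chain: 639; never reaches −1, so base 7 is a Miller–Rabin witness that 1247 is composite.

639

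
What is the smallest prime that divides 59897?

59897 is odd.
Digit sum 38, not divisible by 3.
Ends in 7: not divisible by 5.
7: 59897 = 7·8556 + 5
11: 59897 = 11·5445 + 2
13: 59897 = 13·4607 + 6
17: 59897 = 17·3523 + 6
19: 59897 = 19·3152 + 9
23: 59897 = 23·2604 + 5
29: 59897 = 29·2065 + 12
31: 59897 = 31·1932 + 5
37: 59897 = 37·1618 + 31
41: 59897 = 41·1460 + 37
43: 59897 = 43·1392 + 41
47: 59897 = 47·1274 + 19
53: 59897 = 53·1130 + 7
59: 59897 = 59·1015 + 12
61: 59897 = 61·981 + 56
67: 59897 = 67·893 + 66
71: 59897 = 71·843 + 44
73: 59897 = 73·820 + 37
79: 59897 = 79·758 + 15
83: 59897 = 83·721 + 54
89: 59897 = 89·673

89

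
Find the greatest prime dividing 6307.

6307 = 7 · 901
901 = 17 · 53
53 is prime.
So 6307 = 7 · 17 · 53; the largest prime factor is 53.

53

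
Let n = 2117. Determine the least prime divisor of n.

2117 is odd.
Digit sum 11, not divisible by 3.
Ends in 7: not divisible by 5.
7: 2117 = 7·302 + 3
11: 2117 = 11·192 + 5
13: 2117 = 13·162 + 11
17: 2117 = 17·124 + 9
19: 2117 = 19·111 + 8
23: 2117 = 23·92 + 1
29: 2117 = 29·73

29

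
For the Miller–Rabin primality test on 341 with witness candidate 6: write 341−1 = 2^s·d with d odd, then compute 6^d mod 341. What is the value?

341 − 1 = 340 = 2^2 · 85, so d = 85.
6^1 ≡ 6 (mod 341)
6^2 ≡ 6^2 = 36 ≡ 36 (mod 341)
6^4 ≡ 36^2 = 1296 ≡ 273 (mod 341)
6^8 ≡ 273^2 = 74529 ≡ 191 (mod 341)
6^16 ≡ 191^2 = 36481 ≡ 335 (mod 341)
6^32 ≡ 335^2 = 112225 ≡ 36 (mod 341)
6^64 ≡ 36^2 = 1296 ≡ 273 (mod 341)
85 = 64 + 16 + 4 + 1 in binary powers of 2.
So 6^85 ≡ 273 · 335 · 273 · 6 ≡ 285 (mod 341).
Squaring chain: 285 → 67; never reaches −1, so base 6 is a Miller–Rabin witness that 341 is composite.

285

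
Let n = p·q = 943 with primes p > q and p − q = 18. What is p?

Since p = q + 18, we have 943 = q(q + 18), so q² + 18q − 943 = 0.
Discriminant: 18² + 4·943 = 324 + 3772 = 4096; √4096 = 64.
q = (−18 + 64)/2 = 23, and p = q + 18 = 41.
Check: 23 · 41 = 943.

41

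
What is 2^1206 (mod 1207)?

642

2^1 ≡ 2 (mod 1207)
2^2 ≡ 2^2 = 4 ≡ 4 (mod 1207)
2^4 ≡ 4^2 = 16 ≡ 16 (mod 1207)
2^8 ≡ 16^2 = 256 ≡ 256 (mod 1207)
2^16 ≡ 256^2 = 65536 ≡ 358 (mod 1207)
2^32 ≡ 358^2 = 128164 ≡ 222 (mod 1207)
2^64 ≡ 222^2 = 49284 ≡ 1004 (mod 1207)
2^128 ≡ 1004^2 = 1008016 ≡ 171 (mod 1207)
2^256 ≡ 171^2 = 29241 ≡ 273 (mod 1207)
2^512 ≡ 273^2 = 74529 ≡ 902 (mod 1207)
2^1024 ≡ 902^2 = 813604 ≡ 86 (mod 1207)
1206 = 1024 + 128 + 32 + 16 + 4 + 2 in binary powers of 2.
So 2^1206 ≡ 86 · 171 · 222 · 358 · 16 · 4 ≡ 642 (mod 1207).
Since 642 ≠ 1, base 2 is a Fermat witness: 1207 is composite.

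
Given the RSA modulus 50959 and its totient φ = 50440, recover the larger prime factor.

φ(n) = (p−1)(q−1) = n − (p+q) + 1, so p + q = 50959 − 50440 + 1 = 520.
p and q are the roots of t² − 520t + 50959 = 0.
Discriminant: 520² − 4·50959 = 270400 − 203836 = 66564; √66564 = 258.
q = (520 − 258)/2 = 131, p = (520 + 258)/2 = 389.
Check: 131 · 389 = 50959.

389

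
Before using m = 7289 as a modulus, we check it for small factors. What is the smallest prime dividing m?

37

7289 is odd.
Digit sum 26, not divisible by 3.
Ends in 9: not divisible by 5.
7: 7289 = 7·1041 + 2
11: 7289 = 11·662 + 7
13: 7289 = 13·560 + 9
17: 7289 = 17·428 + 13
19: 7289 = 19·383 + 12
23: 7289 = 23·316 + 21
29: 7289 = 29·251 + 10
31: 7289 = 31·235 + 4
37: 7289 = 37·197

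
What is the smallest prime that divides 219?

3

219 is odd.
Digit sum 12, divisible by 3.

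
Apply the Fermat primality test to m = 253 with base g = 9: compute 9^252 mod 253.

202

9^1 ≡ 9 (mod 253)
9^2 ≡ 9^2 = 81 ≡ 81 (mod 253)
9^4 ≡ 81^2 = 6561 ≡ 236 (mod 253)
9^8 ≡ 236^2 = 55696 ≡ 36 (mod 253)
9^16 ≡ 36^2 = 1296 ≡ 31 (mod 253)
9^32 ≡ 31^2 = 961 ≡ 202 (mod 253)
9^64 ≡ 202^2 = 40804 ≡ 71 (mod 253)
9^128 ≡ 71^2 = 5041 ≡ 234 (mod 253)
252 = 128 + 64 + 32 + 16 + 8 + 4 in binary powers of 2.
So 9^252 ≡ 234 · 71 · 202 · 31 · 36 · 236 ≡ 202 (mod 253).
Since 202 ≠ 1, base 9 is a Fermat witness: 253 is composite.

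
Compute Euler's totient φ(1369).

Factor: 1369 = 37^2.
φ(1369) = 37^1·(37−1) = 1332.

1332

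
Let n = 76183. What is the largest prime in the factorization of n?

76183 = 29 · 2627
2627 = 37 · 71
71 is prime.
So 76183 = 29 · 37 · 71; the largest prime factor is 71.

71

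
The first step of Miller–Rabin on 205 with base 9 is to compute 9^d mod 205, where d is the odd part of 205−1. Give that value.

205 − 1 = 204 = 2^2 · 51, so d = 51.
9^1 ≡ 9 (mod 205)
9^2 ≡ 9^2 = 81 ≡ 81 (mod 205)
9^4 ≡ 81^2 = 6561 ≡ 1 (mod 205)
9^8 ≡ 1^2 = 1 ≡ 1 (mod 205)
9^16 ≡ 1^2 = 1 ≡ 1 (mod 205)
9^32 ≡ 1^2 = 1 ≡ 1 (mod 205)
51 = 32 + 16 + 2 + 1 in binary powers of 2.
So 9^51 ≡ 1 · 1 · 81 · 9 ≡ 114 (mod 205).
Squaring chain: 114 → 81; never reaches −1, so base 9 is a Miller–Rabin witness that 205 is composite.

114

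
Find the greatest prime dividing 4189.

71

4189 = 59 · 71
71 is prime.
So 4189 = 59 · 71; the largest prime factor is 71.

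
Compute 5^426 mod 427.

5^1 ≡ 5 (mod 427)
5^2 ≡ 5^2 = 25 ≡ 25 (mod 427)
5^4 ≡ 25^2 = 625 ≡ 198 (mod 427)
5^8 ≡ 198^2 = 39204 ≡ 347 (mod 427)
5^16 ≡ 347^2 = 120409 ≡ 422 (mod 427)
5^32 ≡ 422^2 = 178084 ≡ 25 (mod 427)
5^64 ≡ 25^2 = 625 ≡ 198 (mod 427)
5^128 ≡ 198^2 = 39204 ≡ 347 (mod 427)
5^256 ≡ 347^2 = 120409 ≡ 422 (mod 427)
426 = 256 + 128 + 32 + 8 + 2 in binary powers of 2.
So 5^426 ≡ 422 · 347 · 25 · 347 · 25 ≡ 253 (mod 427).
Since 253 ≠ 1, base 5 is a Fermat witness: 427 is composite.

253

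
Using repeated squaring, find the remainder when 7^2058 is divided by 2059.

1567

7^1 ≡ 7 (mod 2059)
7^2 ≡ 7^2 = 49 ≡ 49 (mod 2059)
7^4 ≡ 49^2 = 2401 ≡ 342 (mod 2059)
7^8 ≡ 342^2 = 116964 ≡ 1660 (mod 2059)
7^16 ≡ 1660^2 = 2755600 ≡ 658 (mod 2059)
7^32 ≡ 658^2 = 432964 ≡ 574 (mod 2059)
7^64 ≡ 574^2 = 329476 ≡ 36 (mod 2059)
7^128 ≡ 36^2 = 1296 ≡ 1296 (mod 2059)
7^256 ≡ 1296^2 = 1679616 ≡ 1531 (mod 2059)
7^512 ≡ 1531^2 = 2343961 ≡ 819 (mod 2059)
7^1024 ≡ 819^2 = 670761 ≡ 1586 (mod 2059)
7^2048 ≡ 1586^2 = 2515396 ≡ 1357 (mod 2059)
2058 = 2048 + 8 + 2 in binary powers of 2.
So 7^2058 ≡ 1357 · 1660 · 49 ≡ 1567 (mod 2059).
Since 1567 ≠ 1, base 7 is a Fermat witness: 2059 is composite.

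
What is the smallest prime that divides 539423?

539423 is odd.
Digit sum 26, not divisible by 3.
Ends in 3: not divisible by 5.
7: 539423 = 7·77060 + 3
11: 539423 = 11·49038 + 5
13: 539423 = 13·41494 + 1
17: 539423 = 17·31730 + 13
19: 539423 = 19·28390 + 13
23: 539423 = 23·23453 + 4
29: 539423 = 29·18600 + 23
31: 539423 = 31·17400 + 23
37: 539423 = 37·14579

37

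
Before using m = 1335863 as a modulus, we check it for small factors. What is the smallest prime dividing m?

23

1335863 is odd.
Digit sum 29, not divisible by 3.
Ends in 3: not divisible by 5.
7: 1335863 = 7·190837 + 4
11: 1335863 = 11·121442 + 1
13: 1335863 = 13·102758 + 9
17: 1335863 = 17·78580 + 3
19: 1335863 = 19·70308 + 11
23: 1335863 = 23·58081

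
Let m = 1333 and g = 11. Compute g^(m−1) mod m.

11^1 ≡ 11 (mod 1333)
11^2 ≡ 11^2 = 121 ≡ 121 (mod 1333)
11^4 ≡ 121^2 = 14641 ≡ 1311 (mod 1333)
11^8 ≡ 1311^2 = 1718721 ≡ 484 (mod 1333)
11^16 ≡ 484^2 = 234256 ≡ 981 (mod 1333)
11^32 ≡ 981^2 = 962361 ≡ 1268 (mod 1333)
11^64 ≡ 1268^2 = 1607824 ≡ 226 (mod 1333)
11^128 ≡ 226^2 = 51076 ≡ 422 (mod 1333)
11^256 ≡ 422^2 = 178084 ≡ 795 (mod 1333)
11^512 ≡ 795^2 = 632025 ≡ 183 (mod 1333)
11^1024 ≡ 183^2 = 33489 ≡ 164 (mod 1333)
1332 = 1024 + 256 + 32 + 16 + 4 in binary powers of 2.
So 11^1332 ≡ 164 · 795 · 1268 · 981 · 1311 ≡ 78 (mod 1333).
Since 78 ≠ 1, base 11 is a Fermat witness: 1333 is composite.

78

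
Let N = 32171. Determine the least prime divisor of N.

32171 is odd.
Digit sum 14, not divisible by 3.
Ends in 1: not divisible by 5.
7: 32171 = 7·4595 + 6
11: 32171 = 11·2924 + 7
13: 32171 = 13·2474 + 9
17: 32171 = 17·1892 + 7
19: 32171 = 19·1693 + 4
23: 32171 = 23·1398 + 17
29: 32171 = 29·1109 + 10
31: 32171 = 31·1037 + 24
37: 32171 = 37·869 + 18
41: 32171 = 41·784 + 27
43: 32171 = 43·748 + 7
47: 32171 = 47·684 + 23
53: 32171 = 53·607

53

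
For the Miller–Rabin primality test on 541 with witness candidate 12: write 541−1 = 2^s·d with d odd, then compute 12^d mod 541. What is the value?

540

541 − 1 = 540 = 2^2 · 135, so d = 135.
12^1 ≡ 12 (mod 541)
12^2 ≡ 12^2 = 144 ≡ 144 (mod 541)
12^4 ≡ 144^2 = 20736 ≡ 178 (mod 541)
12^8 ≡ 178^2 = 31684 ≡ 306 (mod 541)
12^16 ≡ 306^2 = 93636 ≡ 43 (mod 541)
12^32 ≡ 43^2 = 1849 ≡ 226 (mod 541)
12^64 ≡ 226^2 = 51076 ≡ 222 (mod 541)
12^128 ≡ 222^2 = 49284 ≡ 53 (mod 541)
135 = 128 + 4 + 2 + 1 in binary powers of 2.
So 12^135 ≡ 53 · 178 · 144 · 12 ≡ 540 (mod 541).
Since 12^d ≡ 540 (mod 541), base 12 does not prove 541 composite.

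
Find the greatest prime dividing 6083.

79

6083 = 7 · 869
869 = 11 · 79
79 is prime.
So 6083 = 7 · 11 · 79; the largest prime factor is 79.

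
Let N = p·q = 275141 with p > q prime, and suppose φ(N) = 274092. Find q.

φ(n) = (p−1)(q−1) = n − (p+q) + 1, so p + q = 275141 − 274092 + 1 = 1050.
p and q are the roots of t² − 1050t + 275141 = 0.
Discriminant: 1050² − 4·275141 = 1102500 − 1100564 = 1936; √1936 = 44.
q = (1050 − 44)/2 = 503, p = (1050 + 44)/2 = 547.
Check: 503 · 547 = 275141.

503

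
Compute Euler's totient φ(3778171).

Factor: 3778171 = 131 · 151 · 191.
φ(3778171) = (131−1) · (151−1) · (191−1) = 130 · 150 · 190 = 3705000.

3705000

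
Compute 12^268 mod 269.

1

12^1 ≡ 12 (mod 269)
12^2 ≡ 12^2 = 144 ≡ 144 (mod 269)
12^4 ≡ 144^2 = 20736 ≡ 23 (mod 269)
12^8 ≡ 23^2 = 529 ≡ 260 (mod 269)
12^16 ≡ 260^2 = 67600 ≡ 81 (mod 269)
12^32 ≡ 81^2 = 6561 ≡ 105 (mod 269)
12^64 ≡ 105^2 = 11025 ≡ 265 (mod 269)
12^128 ≡ 265^2 = 70225 ≡ 16 (mod 269)
12^256 ≡ 16^2 = 256 ≡ 256 (mod 269)
268 = 256 + 8 + 4 in binary powers of 2.
So 12^268 ≡ 256 · 260 · 23 ≡ 1 (mod 269).
Since the result is 1, base 12 gives no evidence that 269 is composite.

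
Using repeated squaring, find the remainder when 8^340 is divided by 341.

1

8^1 ≡ 8 (mod 341)
8^2 ≡ 8^2 = 64 ≡ 64 (mod 341)
8^4 ≡ 64^2 = 4096 ≡ 4 (mod 341)
8^8 ≡ 4^2 = 16 ≡ 16 (mod 341)
8^16 ≡ 16^2 = 256 ≡ 256 (mod 341)
8^32 ≡ 256^2 = 65536 ≡ 64 (mod 341)
8^64 ≡ 64^2 = 4096 ≡ 4 (mod 341)
8^128 ≡ 4^2 = 16 ≡ 16 (mod 341)
8^256 ≡ 16^2 = 256 ≡ 256 (mod 341)
340 = 256 + 64 + 16 + 4 in binary powers of 2.
So 8^340 ≡ 256 · 4 · 256 · 4 ≡ 1 (mod 341).
Since the result is 1, base 8 gives no evidence that 341 is composite.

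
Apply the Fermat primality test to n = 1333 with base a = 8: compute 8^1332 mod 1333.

8^1 ≡ 8 (mod 1333)
8^2 ≡ 8^2 = 64 ≡ 64 (mod 1333)
8^4 ≡ 64^2 = 4096 ≡ 97 (mod 1333)
8^8 ≡ 97^2 = 9409 ≡ 78 (mod 1333)
8^16 ≡ 78^2 = 6084 ≡ 752 (mod 1333)
8^32 ≡ 752^2 = 565504 ≡ 312 (mod 1333)
8^64 ≡ 312^2 = 97344 ≡ 35 (mod 1333)
8^128 ≡ 35^2 = 1225 ≡ 1225 (mod 1333)
8^256 ≡ 1225^2 = 1500625 ≡ 1000 (mod 1333)
8^512 ≡ 1000^2 = 1000000 ≡ 250 (mod 1333)
8^1024 ≡ 250^2 = 62500 ≡ 1182 (mod 1333)
1332 = 1024 + 256 + 32 + 16 + 4 in binary powers of 2.
So 8^1332 ≡ 1182 · 1000 · 312 · 752 · 97 ≡ 64 (mod 1333).
Since 64 ≠ 1, base 8 is a Fermat witness: 1333 is composite.

64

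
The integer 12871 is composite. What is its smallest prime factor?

12871 is odd.
Digit sum 19, not divisible by 3.
Ends in 1: not divisible by 5.
7: 12871 = 7·1838 + 5
11: 12871 = 11·1170 + 1
13: 12871 = 13·990 + 1
17: 12871 = 17·757 + 2
19: 12871 = 19·677 + 8
23: 12871 = 23·559 + 14
29: 12871 = 29·443 + 24
31: 12871 = 31·415 + 6
37: 12871 = 37·347 + 32
41: 12871 = 41·313 + 38
43: 12871 = 43·299 + 14
47: 12871 = 47·273 + 40
53: 12871 = 53·242 + 45
59: 12871 = 59·218 + 9
61: 12871 = 61·211

61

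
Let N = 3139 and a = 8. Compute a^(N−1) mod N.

1096

8^1 ≡ 8 (mod 3139)
8^2 ≡ 8^2 = 64 ≡ 64 (mod 3139)
8^4 ≡ 64^2 = 4096 ≡ 957 (mod 3139)
8^8 ≡ 957^2 = 915849 ≡ 2400 (mod 3139)
8^16 ≡ 2400^2 = 5760000 ≡ 3074 (mod 3139)
8^32 ≡ 3074^2 = 9449476 ≡ 1086 (mod 3139)
8^64 ≡ 1086^2 = 1179396 ≡ 2271 (mod 3139)
8^128 ≡ 2271^2 = 5157441 ≡ 64 (mod 3139)
8^256 ≡ 64^2 = 4096 ≡ 957 (mod 3139)
8^512 ≡ 957^2 = 915849 ≡ 2400 (mod 3139)
8^1024 ≡ 2400^2 = 5760000 ≡ 3074 (mod 3139)
8^2048 ≡ 3074^2 = 9449476 ≡ 1086 (mod 3139)
3138 = 2048 + 1024 + 64 + 2 in binary powers of 2.
So 8^3138 ≡ 1086 · 3074 · 2271 · 64 ≡ 1096 (mod 3139).
Since 1096 ≠ 1, base 8 is a Fermat witness: 3139 is composite.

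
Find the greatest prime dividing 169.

169 = 13 · 13
13 = 13 · 1
So 169 = 13^2; the largest prime factor is 13.

13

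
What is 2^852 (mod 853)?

1

2^1 ≡ 2 (mod 853)
2^2 ≡ 2^2 = 4 ≡ 4 (mod 853)
2^4 ≡ 4^2 = 16 ≡ 16 (mod 853)
2^8 ≡ 16^2 = 256 ≡ 256 (mod 853)
2^16 ≡ 256^2 = 65536 ≡ 708 (mod 853)
2^32 ≡ 708^2 = 501264 ≡ 553 (mod 853)
2^64 ≡ 553^2 = 305809 ≡ 435 (mod 853)
2^128 ≡ 435^2 = 189225 ≡ 712 (mod 853)
2^256 ≡ 712^2 = 506944 ≡ 262 (mod 853)
2^512 ≡ 262^2 = 68644 ≡ 404 (mod 853)
852 = 512 + 256 + 64 + 16 + 4 in binary powers of 2.
So 2^852 ≡ 404 · 262 · 435 · 708 · 16 ≡ 1 (mod 853).
Since the result is 1, base 2 gives no evidence that 853 is composite.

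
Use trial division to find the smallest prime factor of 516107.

47

516107 is odd.
Digit sum 20, not divisible by 3.
Ends in 7: not divisible by 5.
7: 516107 = 7·73729 + 4
11: 516107 = 11·46918 + 9
13: 516107 = 13·39700 + 7
17: 516107 = 17·30359 + 4
19: 516107 = 19·27163 + 10
23: 516107 = 23·22439 + 10
29: 516107 = 29·17796 + 23
31: 516107 = 31·16648 + 19
37: 516107 = 37·13948 + 31
41: 516107 = 41·12587 + 40
43: 516107 = 43·12002 + 21
47: 516107 = 47·10981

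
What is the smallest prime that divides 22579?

67

22579 is odd.
Digit sum 25, not divisible by 3.
Ends in 9: not divisible by 5.
7: 22579 = 7·3225 + 4
11: 22579 = 11·2052 + 7
13: 22579 = 13·1736 + 11
17: 22579 = 17·1328 + 3
19: 22579 = 19·1188 + 7
23: 22579 = 23·981 + 16
29: 22579 = 29·778 + 17
31: 22579 = 31·728 + 11
37: 22579 = 37·610 + 9
41: 22579 = 41·550 + 29
43: 22579 = 43·525 + 4
47: 22579 = 47·480 + 19
53: 22579 = 53·426 + 1
59: 22579 = 59·382 + 41
61: 22579 = 61·370 + 9
67: 22579 = 67·337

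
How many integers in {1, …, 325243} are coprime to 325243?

305448

Factor: 325243 = 23 · 79 · 179.
φ(325243) = (23−1) · (79−1) · (179−1) = 22 · 78 · 178 = 305448.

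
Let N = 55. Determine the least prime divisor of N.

5

55 is odd.
Digit sum 10, not divisible by 3.
Ends in 5: divisible by 5.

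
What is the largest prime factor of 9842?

9842 = 2 · 4921
4921 = 7 · 703
703 = 19 · 37
37 is prime.
So 9842 = 2 · 7 · 19 · 37; the largest prime factor is 37.

37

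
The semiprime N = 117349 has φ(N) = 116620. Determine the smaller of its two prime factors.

239

φ(n) = (p−1)(q−1) = n − (p+q) + 1, so p + q = 117349 − 116620 + 1 = 730.
p and q are the roots of t² − 730t + 117349 = 0.
Discriminant: 730² − 4·117349 = 532900 − 469396 = 63504; √63504 = 252.
q = (730 − 252)/2 = 239, p = (730 + 252)/2 = 491.
Check: 239 · 491 = 117349.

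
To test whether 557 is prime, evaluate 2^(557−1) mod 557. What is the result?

2^1 ≡ 2 (mod 557)
2^2 ≡ 2^2 = 4 ≡ 4 (mod 557)
2^4 ≡ 4^2 = 16 ≡ 16 (mod 557)
2^8 ≡ 16^2 = 256 ≡ 256 (mod 557)
2^16 ≡ 256^2 = 65536 ≡ 367 (mod 557)
2^32 ≡ 367^2 = 134689 ≡ 452 (mod 557)
2^64 ≡ 452^2 = 204304 ≡ 442 (mod 557)
2^128 ≡ 442^2 = 195364 ≡ 414 (mod 557)
2^256 ≡ 414^2 = 171396 ≡ 397 (mod 557)
2^512 ≡ 397^2 = 157609 ≡ 535 (mod 557)
556 = 512 + 32 + 8 + 4 in binary powers of 2.
So 2^556 ≡ 535 · 452 · 256 · 16 ≡ 1 (mod 557).
Since the result is 1, base 2 gives no evidence that 557 is composite.

1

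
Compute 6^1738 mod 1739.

739

6^1 ≡ 6 (mod 1739)
6^2 ≡ 6^2 = 36 ≡ 36 (mod 1739)
6^4 ≡ 36^2 = 1296 ≡ 1296 (mod 1739)
6^8 ≡ 1296^2 = 1679616 ≡ 1481 (mod 1739)
6^16 ≡ 1481^2 = 2193361 ≡ 482 (mod 1739)
6^32 ≡ 482^2 = 232324 ≡ 1037 (mod 1739)
6^64 ≡ 1037^2 = 1075369 ≡ 667 (mod 1739)
6^128 ≡ 667^2 = 444889 ≡ 1444 (mod 1739)
6^256 ≡ 1444^2 = 2085136 ≡ 75 (mod 1739)
6^512 ≡ 75^2 = 5625 ≡ 408 (mod 1739)
6^1024 ≡ 408^2 = 166464 ≡ 1259 (mod 1739)
1738 = 1024 + 512 + 128 + 64 + 8 + 2 in binary powers of 2.
So 6^1738 ≡ 1259 · 408 · 1444 · 667 · 1481 · 36 ≡ 739 (mod 1739).
Since 739 ≠ 1, base 6 is a Fermat witness: 1739 is composite.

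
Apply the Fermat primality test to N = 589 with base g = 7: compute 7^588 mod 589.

7^1 ≡ 7 (mod 589)
7^2 ≡ 7^2 = 49 ≡ 49 (mod 589)
7^4 ≡ 49^2 = 2401 ≡ 45 (mod 589)
7^8 ≡ 45^2 = 2025 ≡ 258 (mod 589)
7^16 ≡ 258^2 = 66564 ≡ 7 (mod 589)
7^32 ≡ 7^2 = 49 ≡ 49 (mod 589)
7^64 ≡ 49^2 = 2401 ≡ 45 (mod 589)
7^128 ≡ 45^2 = 2025 ≡ 258 (mod 589)
7^256 ≡ 258^2 = 66564 ≡ 7 (mod 589)
7^512 ≡ 7^2 = 49 ≡ 49 (mod 589)
588 = 512 + 64 + 8 + 4 in binary powers of 2.
So 7^588 ≡ 49 · 45 · 258 · 45 ≡ 343 (mod 589).
Since 343 ≠ 1, base 7 is a Fermat witness: 589 is composite.

343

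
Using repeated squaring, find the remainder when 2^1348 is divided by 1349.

651

2^1 ≡ 2 (mod 1349)
2^2 ≡ 2^2 = 4 ≡ 4 (mod 1349)
2^4 ≡ 4^2 = 16 ≡ 16 (mod 1349)
2^8 ≡ 16^2 = 256 ≡ 256 (mod 1349)
2^16 ≡ 256^2 = 65536 ≡ 784 (mod 1349)
2^32 ≡ 784^2 = 614656 ≡ 861 (mod 1349)
2^64 ≡ 861^2 = 741321 ≡ 720 (mod 1349)
2^128 ≡ 720^2 = 518400 ≡ 384 (mod 1349)
2^256 ≡ 384^2 = 147456 ≡ 415 (mod 1349)
2^512 ≡ 415^2 = 172225 ≡ 902 (mod 1349)
2^1024 ≡ 902^2 = 813604 ≡ 157 (mod 1349)
1348 = 1024 + 256 + 64 + 4 in binary powers of 2.
So 2^1348 ≡ 157 · 415 · 720 · 16 ≡ 651 (mod 1349).
Since 651 ≠ 1, base 2 is a Fermat witness: 1349 is composite.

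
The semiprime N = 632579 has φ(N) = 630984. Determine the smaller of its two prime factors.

φ(n) = (p−1)(q−1) = n − (p+q) + 1, so p + q = 632579 − 630984 + 1 = 1596.
p and q are the roots of t² − 1596t + 632579 = 0.
Discriminant: 1596² − 4·632579 = 2547216 − 2530316 = 16900; √16900 = 130.
q = (1596 − 130)/2 = 733, p = (1596 + 130)/2 = 863.
Check: 733 · 863 = 632579.

733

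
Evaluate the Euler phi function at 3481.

3422

Factor: 3481 = 59^2.
φ(3481) = 59^1·(59−1) = 3422.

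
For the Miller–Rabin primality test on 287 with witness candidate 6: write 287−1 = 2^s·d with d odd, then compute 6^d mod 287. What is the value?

287 − 1 = 286 = 2^1 · 143, so d = 143.
6^1 ≡ 6 (mod 287)
6^2 ≡ 6^2 = 36 ≡ 36 (mod 287)
6^4 ≡ 36^2 = 1296 ≡ 148 (mod 287)
6^8 ≡ 148^2 = 21904 ≡ 92 (mod 287)
6^16 ≡ 92^2 = 8464 ≡ 141 (mod 287)
6^32 ≡ 141^2 = 19881 ≡ 78 (mod 287)
6^64 ≡ 78^2 = 6084 ≡ 57 (mod 287)
6^128 ≡ 57^2 = 3249 ≡ 92 (mod 287)
143 = 128 + 8 + 4 + 2 + 1 in binary powers of 2.
So 6^143 ≡ 92 · 92 · 148 · 36 · 6 ≡ 153 (mod 287).
Squaring chain: 153; never reaches −1, so base 6 is a Miller–Rabin witness that 287 is composite.

153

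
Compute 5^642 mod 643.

5^1 ≡ 5 (mod 643)
5^2 ≡ 5^2 = 25 ≡ 25 (mod 643)
5^4 ≡ 25^2 = 625 ≡ 625 (mod 643)
5^8 ≡ 625^2 = 390625 ≡ 324 (mod 643)
5^16 ≡ 324^2 = 104976 ≡ 167 (mod 643)
5^32 ≡ 167^2 = 27889 ≡ 240 (mod 643)
5^64 ≡ 240^2 = 57600 ≡ 373 (mod 643)
5^128 ≡ 373^2 = 139129 ≡ 241 (mod 643)
5^256 ≡ 241^2 = 58081 ≡ 211 (mod 643)
5^512 ≡ 211^2 = 44521 ≡ 154 (mod 643)
642 = 512 + 128 + 2 in binary powers of 2.
So 5^642 ≡ 154 · 241 · 25 ≡ 1 (mod 643).
Since the result is 1, base 5 gives no evidence that 643 is composite.

1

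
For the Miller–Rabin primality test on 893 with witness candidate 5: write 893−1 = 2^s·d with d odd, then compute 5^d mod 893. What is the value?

453

893 − 1 = 892 = 2^2 · 223, so d = 223.
5^1 ≡ 5 (mod 893)
5^2 ≡ 5^2 = 25 ≡ 25 (mod 893)
5^4 ≡ 25^2 = 625 ≡ 625 (mod 893)
5^8 ≡ 625^2 = 390625 ≡ 384 (mod 893)
5^16 ≡ 384^2 = 147456 ≡ 111 (mod 893)
5^32 ≡ 111^2 = 12321 ≡ 712 (mod 893)
5^64 ≡ 712^2 = 506944 ≡ 613 (mod 893)
5^128 ≡ 613^2 = 375769 ≡ 709 (mod 893)
223 = 128 + 64 + 16 + 8 + 4 + 2 + 1 in binary powers of 2.
So 5^223 ≡ 709 · 613 · 111 · 384 · 625 · 25 · 5 ≡ 453 (mod 893).
Squaring chain: 453 → 712; never reaches −1, so base 5 is a Miller–Rabin witness that 893 is composite.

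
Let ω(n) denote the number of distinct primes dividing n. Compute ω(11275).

3

11275 = 5^2 · 451
451 = 11 · 41
11275 = 5^2 · 11 · 41, which has 3 distinct prime factors.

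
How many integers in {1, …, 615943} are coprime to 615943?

590400

Factor: 615943 = 41 · 83 · 181.
φ(615943) = (41−1) · (83−1) · (181−1) = 40 · 82 · 180 = 590400.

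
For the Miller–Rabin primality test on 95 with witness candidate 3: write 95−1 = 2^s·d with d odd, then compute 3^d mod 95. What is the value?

67

95 − 1 = 94 = 2^1 · 47, so d = 47.
3^1 ≡ 3 (mod 95)
3^2 ≡ 3^2 = 9 ≡ 9 (mod 95)
3^4 ≡ 9^2 = 81 ≡ 81 (mod 95)
3^8 ≡ 81^2 = 6561 ≡ 6 (mod 95)
3^16 ≡ 6^2 = 36 ≡ 36 (mod 95)
3^32 ≡ 36^2 = 1296 ≡ 61 (mod 95)
47 = 32 + 8 + 4 + 2 + 1 in binary powers of 2.
So 3^47 ≡ 61 · 6 · 81 · 9 · 3 ≡ 67 (mod 95).
Squaring chain: 67; never reaches −1, so base 3 is a Miller–Rabin witness that 95 is composite.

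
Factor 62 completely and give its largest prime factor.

62 = 2 · 31
31 is prime.
So 62 = 2 · 31; the largest prime factor is 31.

31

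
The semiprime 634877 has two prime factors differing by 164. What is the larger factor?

883

Since p = q + 164, we have 634877 = q(q + 164), so q² + 164q − 634877 = 0.
Discriminant: 164² + 4·634877 = 26896 + 2539508 = 2566404; √2566404 = 1602.
q = (−164 + 1602)/2 = 719, and p = q + 164 = 883.
Check: 719 · 883 = 634877.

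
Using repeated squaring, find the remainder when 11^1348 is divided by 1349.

11^1 ≡ 11 (mod 1349)
11^2 ≡ 11^2 = 121 ≡ 121 (mod 1349)
11^4 ≡ 121^2 = 14641 ≡ 1151 (mod 1349)
11^8 ≡ 1151^2 = 1324801 ≡ 83 (mod 1349)
11^16 ≡ 83^2 = 6889 ≡ 144 (mod 1349)
11^32 ≡ 144^2 = 20736 ≡ 501 (mod 1349)
11^64 ≡ 501^2 = 251001 ≡ 87 (mod 1349)
11^128 ≡ 87^2 = 7569 ≡ 824 (mod 1349)
11^256 ≡ 824^2 = 678976 ≡ 429 (mod 1349)
11^512 ≡ 429^2 = 184041 ≡ 577 (mod 1349)
11^1024 ≡ 577^2 = 332929 ≡ 1075 (mod 1349)
1348 = 1024 + 256 + 64 + 4 in binary powers of 2.
So 11^1348 ≡ 1075 · 429 · 87 · 1151 ≡ 1094 (mod 1349).
Since 1094 ≠ 1, base 11 is a Fermat witness: 1349 is composite.

1094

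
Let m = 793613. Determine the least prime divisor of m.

793613 is odd.
Digit sum 29, not divisible by 3.
Ends in 3: not divisible by 5.
7: 793613 = 7·113373 + 2
11: 793613 = 11·72146 + 7
13: 793613 = 13·61047 + 2
17: 793613 = 17·46683 + 2
19: 793613 = 19·41769 + 2
23: 793613 = 23·34504 + 21
29: 793613 = 29·27365 + 28
31: 793613 = 31·25600 + 13
37: 793613 = 37·21449

37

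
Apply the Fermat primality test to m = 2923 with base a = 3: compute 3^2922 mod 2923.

433

3^1 ≡ 3 (mod 2923)
3^2 ≡ 3^2 = 9 ≡ 9 (mod 2923)
3^4 ≡ 9^2 = 81 ≡ 81 (mod 2923)
3^8 ≡ 81^2 = 6561 ≡ 715 (mod 2923)
3^16 ≡ 715^2 = 511225 ≡ 2623 (mod 2923)
3^32 ≡ 2623^2 = 6880129 ≡ 2310 (mod 2923)
3^64 ≡ 2310^2 = 5336100 ≡ 1625 (mod 2923)
3^128 ≡ 1625^2 = 2640625 ≡ 1156 (mod 2923)
3^256 ≡ 1156^2 = 1336336 ≡ 525 (mod 2923)
3^512 ≡ 525^2 = 275625 ≡ 863 (mod 2923)
3^1024 ≡ 863^2 = 744769 ≡ 2327 (mod 2923)
3^2048 ≡ 2327^2 = 5414929 ≡ 1533 (mod 2923)
2922 = 2048 + 512 + 256 + 64 + 32 + 8 + 2 in binary powers of 2.
So 3^2922 ≡ 1533 · 863 · 525 · 1625 · 2310 · 715 · 9 ≡ 433 (mod 2923).
Since 433 ≠ 1, base 3 is a Fermat witness: 2923 is composite.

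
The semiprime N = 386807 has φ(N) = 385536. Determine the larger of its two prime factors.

769

φ(n) = (p−1)(q−1) = n − (p+q) + 1, so p + q = 386807 − 385536 + 1 = 1272.
p and q are the roots of t² − 1272t + 386807 = 0.
Discriminant: 1272² − 4·386807 = 1617984 − 1547228 = 70756; √70756 = 266.
q = (1272 − 266)/2 = 503, p = (1272 + 266)/2 = 769.
Check: 503 · 769 = 386807.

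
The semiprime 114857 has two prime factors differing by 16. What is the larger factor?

Since p = q + 16, we have 114857 = q(q + 16), so q² + 16q − 114857 = 0.
Discriminant: 16² + 4·114857 = 256 + 459428 = 459684; √459684 = 678.
q = (−16 + 678)/2 = 331, and p = q + 16 = 347.
Check: 331 · 347 = 114857.

347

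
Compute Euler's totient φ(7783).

Factor: 7783 = 43 · 181.
φ(7783) = (43−1) · (181−1) = 42 · 180 = 7560.

7560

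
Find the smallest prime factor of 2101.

11

2101 is odd.
Digit sum 4, not divisible by 3.
Ends in 1: not divisible by 5.
7: 2101 = 7·300 + 1
11: 2101 = 11·191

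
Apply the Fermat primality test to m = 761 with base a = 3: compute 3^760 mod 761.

1

3^1 ≡ 3 (mod 761)
3^2 ≡ 3^2 = 9 ≡ 9 (mod 761)
3^4 ≡ 9^2 = 81 ≡ 81 (mod 761)
3^8 ≡ 81^2 = 6561 ≡ 473 (mod 761)
3^16 ≡ 473^2 = 223729 ≡ 756 (mod 761)
3^32 ≡ 756^2 = 571536 ≡ 25 (mod 761)
3^64 ≡ 25^2 = 625 ≡ 625 (mod 761)
3^128 ≡ 625^2 = 390625 ≡ 232 (mod 761)
3^256 ≡ 232^2 = 53824 ≡ 554 (mod 761)
3^512 ≡ 554^2 = 306916 ≡ 233 (mod 761)
760 = 512 + 128 + 64 + 32 + 16 + 8 in binary powers of 2.
So 3^760 ≡ 233 · 232 · 625 · 25 · 756 · 473 ≡ 1 (mod 761).
Since the result is 1, base 3 gives no evidence that 761 is composite.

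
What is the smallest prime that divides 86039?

86039 is odd.
Digit sum 26, not divisible by 3.
Ends in 9: not divisible by 5.
7: 86039 = 7·12291 + 2
11: 86039 = 11·7821 + 8
13: 86039 = 13·6618 + 5
17: 86039 = 17·5061 + 2
19: 86039 = 19·4528 + 7
23: 86039 = 23·3740 + 19
29: 86039 = 29·2966 + 25
31: 86039 = 31·2775 + 14
37: 86039 = 37·2325 + 14
41: 86039 = 41·2098 + 21
43: 86039 = 43·2000 + 39
47: 86039 = 47·1830 + 29
53: 86039 = 53·1623 + 20
59: 86039 = 59·1458 + 17
61: 86039 = 61·1410 + 29
67: 86039 = 67·1284 + 11
71: 86039 = 71·1211 + 58
73: 86039 = 73·1178 + 45
79: 86039 = 79·1089 + 8
83: 86039 = 83·1036 + 51
89: 86039 = 89·966 + 65
97: 86039 = 97·887

97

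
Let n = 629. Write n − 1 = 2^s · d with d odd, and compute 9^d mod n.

382

629 − 1 = 628 = 2^2 · 157, so d = 157.
9^1 ≡ 9 (mod 629)
9^2 ≡ 9^2 = 81 ≡ 81 (mod 629)
9^4 ≡ 81^2 = 6561 ≡ 271 (mod 629)
9^8 ≡ 271^2 = 73441 ≡ 477 (mod 629)
9^16 ≡ 477^2 = 227529 ≡ 460 (mod 629)
9^32 ≡ 460^2 = 211600 ≡ 256 (mod 629)
9^64 ≡ 256^2 = 65536 ≡ 120 (mod 629)
9^128 ≡ 120^2 = 14400 ≡ 562 (mod 629)
157 = 128 + 16 + 8 + 4 + 1 in binary powers of 2.
So 9^157 ≡ 562 · 460 · 477 · 271 · 9 ≡ 382 (mod 629).
Squaring chain: 382 → 625; never reaches −1, so base 9 is a Miller–Rabin witness that 629 is composite.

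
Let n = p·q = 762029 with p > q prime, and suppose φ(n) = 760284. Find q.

φ(n) = (p−1)(q−1) = n − (p+q) + 1, so p + q = 762029 − 760284 + 1 = 1746.
p and q are the roots of t² − 1746t + 762029 = 0.
Discriminant: 1746² − 4·762029 = 3048516 − 3048116 = 400; √400 = 20.
q = (1746 − 20)/2 = 863, p = (1746 + 20)/2 = 883.
Check: 863 · 883 = 762029.

863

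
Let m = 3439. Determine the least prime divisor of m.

3439 is odd.
Digit sum 19, not divisible by 3.
Ends in 9: not divisible by 5.
7: 3439 = 7·491 + 2
11: 3439 = 11·312 + 7
13: 3439 = 13·264 + 7
17: 3439 = 17·202 + 5
19: 3439 = 19·181

19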